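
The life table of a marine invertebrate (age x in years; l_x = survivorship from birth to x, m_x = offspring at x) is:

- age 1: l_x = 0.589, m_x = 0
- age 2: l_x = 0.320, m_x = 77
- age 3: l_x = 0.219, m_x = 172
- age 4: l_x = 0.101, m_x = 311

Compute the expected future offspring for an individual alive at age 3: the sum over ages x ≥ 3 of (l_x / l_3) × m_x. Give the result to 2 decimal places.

315.43

l_3 = 0.219. Conditional survival from age 3 to x is l_x / l_3.
  x=3: (0.219/0.219) × 172 = 172.0000
  x=4: (0.101/0.219) × 311 = 143.4292
Sum = 172.0000 + 143.4292 = 315.4292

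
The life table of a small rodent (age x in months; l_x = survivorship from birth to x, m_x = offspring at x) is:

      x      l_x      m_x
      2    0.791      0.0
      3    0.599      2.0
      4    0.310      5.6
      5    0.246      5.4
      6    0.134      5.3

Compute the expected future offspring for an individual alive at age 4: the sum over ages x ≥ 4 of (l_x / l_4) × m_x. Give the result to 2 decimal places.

12.18

l_4 = 0.310. Conditional survival from age 4 to x is l_x / l_4.
  x=4: (0.310/0.310) × 5.6 = 5.6000
  x=5: (0.246/0.310) × 5.4 = 4.2852
  x=6: (0.134/0.310) × 5.3 = 2.2910
Sum = 5.6000 + 4.2852 + 2.2910 = 12.1761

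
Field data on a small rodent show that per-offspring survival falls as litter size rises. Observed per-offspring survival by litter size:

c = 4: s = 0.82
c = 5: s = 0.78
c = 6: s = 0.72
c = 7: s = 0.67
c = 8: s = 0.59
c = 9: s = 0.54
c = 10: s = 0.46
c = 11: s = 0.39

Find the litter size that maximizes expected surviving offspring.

9

Expected surviving offspring = c × s(c):
  c=4: 4 × 0.82 = 3.280
  c=5: 5 × 0.78 = 3.900
  c=6: 6 × 0.72 = 4.320
  c=7: 7 × 0.67 = 4.690
  c=8: 8 × 0.59 = 4.720
  c=9: 9 × 0.54 = 4.860
  c=10: 10 × 0.46 = 4.600
  c=11: 11 × 0.39 = 4.290
Maximum at c = 9 (4.860 surviving offspring).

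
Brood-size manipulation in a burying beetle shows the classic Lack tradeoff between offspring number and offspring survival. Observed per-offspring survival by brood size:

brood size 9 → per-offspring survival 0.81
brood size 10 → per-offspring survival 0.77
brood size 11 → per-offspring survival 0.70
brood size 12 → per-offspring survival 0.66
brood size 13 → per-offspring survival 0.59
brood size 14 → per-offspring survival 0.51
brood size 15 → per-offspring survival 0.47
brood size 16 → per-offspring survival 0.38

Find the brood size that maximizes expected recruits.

Expected recruits = c × s(c):
  c=9: 9 × 0.81 = 7.290
  c=10: 10 × 0.77 = 7.700
  c=11: 11 × 0.70 = 7.700
  c=12: 12 × 0.66 = 7.920
  c=13: 13 × 0.59 = 7.670
  c=14: 14 × 0.51 = 7.140
  c=15: 15 × 0.47 = 7.050
  c=16: 16 × 0.38 = 6.080
Maximum at c = 12 (7.920 recruits).

12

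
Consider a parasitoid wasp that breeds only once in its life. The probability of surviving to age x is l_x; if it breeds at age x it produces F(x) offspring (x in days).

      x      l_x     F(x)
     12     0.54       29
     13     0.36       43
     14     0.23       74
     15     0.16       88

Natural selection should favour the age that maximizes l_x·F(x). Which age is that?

Expected offspring if breeding at age x = l_x × F(x):
  age 12: 0.54 × 29 = 15.660
  age 13: 0.36 × 43 = 15.480
  age 14: 0.23 × 74 = 17.020
  age 15: 0.16 × 88 = 14.080
Maximum at age 14 (17.020).

14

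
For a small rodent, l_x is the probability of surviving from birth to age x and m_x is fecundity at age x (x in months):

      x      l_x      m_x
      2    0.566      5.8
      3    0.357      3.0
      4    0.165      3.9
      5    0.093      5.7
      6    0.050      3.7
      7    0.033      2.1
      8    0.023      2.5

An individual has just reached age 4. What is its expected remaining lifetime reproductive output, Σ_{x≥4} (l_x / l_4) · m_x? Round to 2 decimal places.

9.00

l_4 = 0.165. Conditional survival from age 4 to x is l_x / l_4.
  x=4: (0.165/0.165) × 3.9 = 3.9000
  x=5: (0.093/0.165) × 5.7 = 3.2127
  x=6: (0.050/0.165) × 3.7 = 1.1212
  x=7: (0.033/0.165) × 2.1 = 0.4200
  x=8: (0.023/0.165) × 2.5 = 0.3485
Sum = 3.9000 + 3.2127 + 1.1212 + 0.4200 + 0.3485 = 9.0024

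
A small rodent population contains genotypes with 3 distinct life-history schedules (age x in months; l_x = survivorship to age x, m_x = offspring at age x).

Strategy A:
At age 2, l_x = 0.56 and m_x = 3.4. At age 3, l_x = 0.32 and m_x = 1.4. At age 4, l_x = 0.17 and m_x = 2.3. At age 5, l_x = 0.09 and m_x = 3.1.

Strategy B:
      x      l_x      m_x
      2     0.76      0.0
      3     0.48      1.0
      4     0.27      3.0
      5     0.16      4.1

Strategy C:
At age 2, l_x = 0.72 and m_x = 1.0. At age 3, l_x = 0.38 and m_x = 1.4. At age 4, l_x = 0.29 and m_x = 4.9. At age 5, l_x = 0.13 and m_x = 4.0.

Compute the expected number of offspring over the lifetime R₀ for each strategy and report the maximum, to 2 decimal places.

3.19

Strategy A: R₀ = 0.56×3.4 + 0.32×1.4 + 0.17×2.3 + 0.09×3.1 = 3.0220
Strategy B: R₀ = 0.76×0.0 + 0.48×1.0 + 0.27×3.0 + 0.16×4.1 = 1.9460
Strategy C: R₀ = 0.72×1.0 + 0.38×1.4 + 0.29×4.9 + 0.13×4.0 = 3.1930
Highest R₀: strategy C with 3.1930.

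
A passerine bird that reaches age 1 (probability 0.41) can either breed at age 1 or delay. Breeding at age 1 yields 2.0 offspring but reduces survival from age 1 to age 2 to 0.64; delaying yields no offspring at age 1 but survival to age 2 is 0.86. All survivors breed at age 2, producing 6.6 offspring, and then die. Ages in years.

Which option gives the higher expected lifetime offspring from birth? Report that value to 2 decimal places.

breed at age 1: R₀ = 0.41 × (2.0 + 0.64 × 6.6) = 0.41 × 6.2240 = 2.5518
delay to age 2: R₀ = 0.41 × (0.86 × 6.6) = 0.41 × 5.6760 = 2.3272
Higher: breed at age 1 (2.5518).

2.55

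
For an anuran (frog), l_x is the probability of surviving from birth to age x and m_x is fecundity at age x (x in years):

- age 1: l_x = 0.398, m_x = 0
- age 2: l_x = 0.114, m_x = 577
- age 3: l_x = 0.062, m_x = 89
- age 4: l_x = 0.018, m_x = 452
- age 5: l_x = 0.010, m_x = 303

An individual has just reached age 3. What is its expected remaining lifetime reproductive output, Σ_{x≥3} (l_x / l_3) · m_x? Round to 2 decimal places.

269.10

l_3 = 0.062. Conditional survival from age 3 to x is l_x / l_3.
  x=3: (0.062/0.062) × 89 = 89.0000
  x=4: (0.018/0.062) × 452 = 131.2258
  x=5: (0.010/0.062) × 303 = 48.8710
Sum = 89.0000 + 131.2258 + 48.8710 = 269.0968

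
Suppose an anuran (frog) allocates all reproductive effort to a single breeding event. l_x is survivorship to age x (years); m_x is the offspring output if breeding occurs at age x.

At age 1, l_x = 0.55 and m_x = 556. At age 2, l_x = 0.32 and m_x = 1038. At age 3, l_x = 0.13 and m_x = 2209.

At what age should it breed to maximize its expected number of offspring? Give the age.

2

Expected offspring if breeding at age x = l_x × m_x:
  age 1: 0.55 × 556 = 305.800
  age 2: 0.32 × 1038 = 332.160
  age 3: 0.13 × 2209 = 287.170
Maximum at age 2 (332.160).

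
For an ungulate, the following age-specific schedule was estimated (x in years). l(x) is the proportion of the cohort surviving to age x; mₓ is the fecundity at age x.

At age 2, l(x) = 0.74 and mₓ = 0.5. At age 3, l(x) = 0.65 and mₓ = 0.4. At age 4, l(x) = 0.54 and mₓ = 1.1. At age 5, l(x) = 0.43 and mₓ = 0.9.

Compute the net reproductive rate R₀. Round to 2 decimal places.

1.61

R₀ = Σ l(x) mₓ:
  age 2: 0.74 × 0.5 = 0.3700
  age 3: 0.65 × 0.4 = 0.2600
  age 4: 0.54 × 1.1 = 0.5940
  age 5: 0.43 × 0.9 = 0.3870
R₀ = 0.3700 + 0.2600 + 0.5940 + 0.3870 = 1.6110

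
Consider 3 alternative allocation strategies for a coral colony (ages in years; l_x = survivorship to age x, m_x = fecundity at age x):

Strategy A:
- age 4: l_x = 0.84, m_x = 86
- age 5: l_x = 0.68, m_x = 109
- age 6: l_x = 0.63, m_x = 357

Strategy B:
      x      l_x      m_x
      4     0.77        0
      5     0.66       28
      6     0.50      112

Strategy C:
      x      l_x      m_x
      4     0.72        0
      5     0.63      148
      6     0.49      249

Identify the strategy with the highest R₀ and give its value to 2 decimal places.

Strategy A: R₀ = 0.84×86 + 0.68×109 + 0.63×357 = 371.2700
Strategy B: R₀ = 0.77×0 + 0.66×28 + 0.50×112 = 74.4800
Strategy C: R₀ = 0.72×0 + 0.63×148 + 0.49×249 = 215.2500
Highest R₀: strategy A with 371.2700.

371.27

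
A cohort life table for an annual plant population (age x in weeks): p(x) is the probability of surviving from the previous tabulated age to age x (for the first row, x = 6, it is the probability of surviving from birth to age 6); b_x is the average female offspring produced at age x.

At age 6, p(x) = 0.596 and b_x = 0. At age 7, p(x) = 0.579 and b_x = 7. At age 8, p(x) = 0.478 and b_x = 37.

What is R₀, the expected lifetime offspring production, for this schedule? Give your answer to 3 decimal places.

Survivorship from birth: l_x = p_6·p_7·…·p_x.
  l_6 = 0.59600
  l_7 = 0.34508
  l_8 = 0.16495
R₀ = Σ l_x b_x:
  age 6: 0.59600 × 0 = 0.0000
  age 7: 0.34508 × 7 = 2.4156
  age 8: 0.16495 × 37 = 6.1032
R₀ = 0.0000 + 2.4156 + 6.1032 = 8.5187

8.519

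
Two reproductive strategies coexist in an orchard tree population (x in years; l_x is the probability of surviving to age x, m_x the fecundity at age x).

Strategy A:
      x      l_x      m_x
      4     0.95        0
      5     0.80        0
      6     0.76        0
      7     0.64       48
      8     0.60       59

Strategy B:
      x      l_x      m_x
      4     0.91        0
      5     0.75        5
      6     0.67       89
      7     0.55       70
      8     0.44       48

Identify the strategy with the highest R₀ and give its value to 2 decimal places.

Strategy A: R₀ = 0.95×0 + 0.80×0 + 0.76×0 + 0.64×48 + 0.60×59 = 66.1200
Strategy B: R₀ = 0.91×0 + 0.75×5 + 0.67×89 + 0.55×70 + 0.44×48 = 123.0000
Highest R₀: strategy B with 123.0000.

123.00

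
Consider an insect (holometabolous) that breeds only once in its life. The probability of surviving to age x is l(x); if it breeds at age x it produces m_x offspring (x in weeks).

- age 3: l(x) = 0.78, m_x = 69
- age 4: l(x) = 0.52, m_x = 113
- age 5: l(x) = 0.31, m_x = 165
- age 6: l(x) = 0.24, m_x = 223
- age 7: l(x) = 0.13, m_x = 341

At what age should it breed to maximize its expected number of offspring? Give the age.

Expected offspring if breeding at age x = l(x) × m_x:
  age 3: 0.78 × 69 = 53.820
  age 4: 0.52 × 113 = 58.760
  age 5: 0.31 × 165 = 51.150
  age 6: 0.24 × 223 = 53.520
  age 7: 0.13 × 341 = 44.330
Maximum at age 4 (58.760).

4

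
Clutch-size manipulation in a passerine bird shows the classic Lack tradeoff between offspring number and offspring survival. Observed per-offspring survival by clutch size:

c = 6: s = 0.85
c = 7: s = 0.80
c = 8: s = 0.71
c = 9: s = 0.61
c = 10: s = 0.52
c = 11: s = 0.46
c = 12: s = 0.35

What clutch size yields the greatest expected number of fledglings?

Expected fledglings = c × s(c):
  c=6: 6 × 0.85 = 5.100
  c=7: 7 × 0.80 = 5.600
  c=8: 8 × 0.71 = 5.680
  c=9: 9 × 0.61 = 5.490
  c=10: 10 × 0.52 = 5.200
  c=11: 11 × 0.46 = 5.060
  c=12: 12 × 0.35 = 4.200
Maximum at c = 8 (5.680 fledglings).

8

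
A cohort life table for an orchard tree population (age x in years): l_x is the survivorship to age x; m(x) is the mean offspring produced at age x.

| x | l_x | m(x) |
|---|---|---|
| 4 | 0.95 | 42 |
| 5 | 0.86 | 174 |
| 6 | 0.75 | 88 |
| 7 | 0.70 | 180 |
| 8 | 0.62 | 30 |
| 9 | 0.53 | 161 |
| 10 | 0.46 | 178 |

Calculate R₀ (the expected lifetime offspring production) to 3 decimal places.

567.350

R₀ = Σ l_x m(x):
  age 4: 0.95 × 42 = 39.9000
  age 5: 0.86 × 174 = 149.6400
  age 6: 0.75 × 88 = 66.0000
  age 7: 0.70 × 180 = 126.0000
  age 8: 0.62 × 30 = 18.6000
  age 9: 0.53 × 161 = 85.3300
  age 10: 0.46 × 178 = 81.8800
R₀ = 39.9000 + 149.6400 + 66.0000 + 126.0000 + 18.6000 + 85.3300 + 81.8800 = 567.3500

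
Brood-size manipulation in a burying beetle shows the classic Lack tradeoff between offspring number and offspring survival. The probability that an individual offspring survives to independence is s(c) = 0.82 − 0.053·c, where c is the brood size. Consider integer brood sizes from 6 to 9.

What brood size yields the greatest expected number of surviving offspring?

8

Expected surviving offspring = c × s(c):
  c=6: 6 × 0.502 = 3.012
  c=7: 7 × 0.449 = 3.143
  c=8: 8 × 0.396 = 3.168
  c=9: 9 × 0.343 = 3.087
Maximum at c = 8 (3.168 surviving offspring).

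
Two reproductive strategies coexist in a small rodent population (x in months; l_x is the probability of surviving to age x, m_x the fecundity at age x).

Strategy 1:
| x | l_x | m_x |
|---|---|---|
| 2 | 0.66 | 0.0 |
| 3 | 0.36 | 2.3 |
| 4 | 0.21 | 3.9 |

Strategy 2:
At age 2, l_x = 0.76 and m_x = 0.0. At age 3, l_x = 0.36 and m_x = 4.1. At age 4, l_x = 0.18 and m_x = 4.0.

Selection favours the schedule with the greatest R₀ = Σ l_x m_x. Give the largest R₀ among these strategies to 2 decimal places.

2.20

Strategy 1: R₀ = 0.66×0.0 + 0.36×2.3 + 0.21×3.9 = 1.6470
Strategy 2: R₀ = 0.76×0.0 + 0.36×4.1 + 0.18×4.0 = 2.1960
Highest R₀: strategy 2 with 2.1960.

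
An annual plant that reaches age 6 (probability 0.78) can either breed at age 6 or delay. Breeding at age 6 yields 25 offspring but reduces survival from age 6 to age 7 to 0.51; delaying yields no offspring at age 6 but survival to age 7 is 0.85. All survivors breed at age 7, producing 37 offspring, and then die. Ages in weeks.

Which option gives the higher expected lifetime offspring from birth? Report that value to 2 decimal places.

breed at age 6: R₀ = 0.78 × (25 + 0.51 × 37) = 0.78 × 43.8700 = 34.2186
delay to age 7: R₀ = 0.78 × (0.85 × 37) = 0.78 × 31.4500 = 24.5310
Higher: breed at age 6 (34.2186).

34.22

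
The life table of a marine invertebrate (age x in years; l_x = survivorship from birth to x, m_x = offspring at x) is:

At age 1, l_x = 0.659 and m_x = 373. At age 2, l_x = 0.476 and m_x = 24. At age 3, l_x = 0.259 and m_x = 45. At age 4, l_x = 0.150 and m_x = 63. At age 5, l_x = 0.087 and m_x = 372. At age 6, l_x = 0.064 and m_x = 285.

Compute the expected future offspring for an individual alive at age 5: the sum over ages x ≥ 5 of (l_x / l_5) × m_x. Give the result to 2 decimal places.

l_5 = 0.087. Conditional survival from age 5 to x is l_x / l_5.
  x=5: (0.087/0.087) × 372 = 372.0000
  x=6: (0.064/0.087) × 285 = 209.6552
Sum = 372.0000 + 209.6552 = 581.6552

581.66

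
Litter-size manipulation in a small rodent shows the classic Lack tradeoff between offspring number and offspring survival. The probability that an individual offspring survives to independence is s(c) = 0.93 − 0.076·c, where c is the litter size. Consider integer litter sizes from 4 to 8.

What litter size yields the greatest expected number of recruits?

6

Expected recruits = c × s(c):
  c=4: 4 × 0.626 = 2.504
  c=5: 5 × 0.550 = 2.750
  c=6: 6 × 0.474 = 2.844
  c=7: 7 × 0.398 = 2.786
  c=8: 8 × 0.322 = 2.576
Maximum at c = 6 (2.844 recruits).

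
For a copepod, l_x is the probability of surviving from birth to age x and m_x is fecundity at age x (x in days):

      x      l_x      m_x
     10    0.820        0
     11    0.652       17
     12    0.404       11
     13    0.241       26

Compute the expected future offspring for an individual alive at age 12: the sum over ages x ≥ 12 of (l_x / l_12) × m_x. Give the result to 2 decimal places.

26.51

l_12 = 0.404. Conditional survival from age 12 to x is l_x / l_12.
  x=12: (0.404/0.404) × 11 = 11.0000
  x=13: (0.241/0.404) × 26 = 15.5099
Sum = 11.0000 + 15.5099 = 26.5099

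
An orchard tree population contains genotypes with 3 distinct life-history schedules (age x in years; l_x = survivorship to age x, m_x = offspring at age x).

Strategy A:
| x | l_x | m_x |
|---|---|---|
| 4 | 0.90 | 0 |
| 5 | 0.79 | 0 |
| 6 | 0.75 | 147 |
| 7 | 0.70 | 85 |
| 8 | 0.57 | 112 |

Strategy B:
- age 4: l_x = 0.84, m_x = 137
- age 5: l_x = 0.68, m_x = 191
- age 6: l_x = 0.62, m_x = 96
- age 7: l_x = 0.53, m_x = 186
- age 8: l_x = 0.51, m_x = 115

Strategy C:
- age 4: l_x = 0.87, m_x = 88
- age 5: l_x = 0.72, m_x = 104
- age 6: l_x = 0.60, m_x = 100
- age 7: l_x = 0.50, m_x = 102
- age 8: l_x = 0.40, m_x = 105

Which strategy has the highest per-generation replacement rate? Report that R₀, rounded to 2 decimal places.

Strategy A: R₀ = 0.90×0 + 0.79×0 + 0.75×147 + 0.70×85 + 0.57×112 = 233.5900
Strategy B: R₀ = 0.84×137 + 0.68×191 + 0.62×96 + 0.53×186 + 0.51×115 = 461.7100
Strategy C: R₀ = 0.87×88 + 0.72×104 + 0.60×100 + 0.50×102 + 0.40×105 = 304.4400
Highest R₀: strategy B with 461.7100.

461.71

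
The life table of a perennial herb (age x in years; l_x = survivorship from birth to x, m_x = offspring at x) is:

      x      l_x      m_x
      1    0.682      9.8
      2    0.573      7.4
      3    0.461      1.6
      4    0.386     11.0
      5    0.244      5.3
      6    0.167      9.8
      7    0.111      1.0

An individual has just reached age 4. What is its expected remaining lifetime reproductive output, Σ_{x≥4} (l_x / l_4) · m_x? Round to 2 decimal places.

l_4 = 0.386. Conditional survival from age 4 to x is l_x / l_4.
  x=4: (0.386/0.386) × 11.0 = 11.0000
  x=5: (0.244/0.386) × 5.3 = 3.3503
  x=6: (0.167/0.386) × 9.8 = 4.2399
  x=7: (0.111/0.386) × 1.0 = 0.2876
Sum = 11.0000 + 3.3503 + 4.2399 + 0.2876 = 18.8777

18.88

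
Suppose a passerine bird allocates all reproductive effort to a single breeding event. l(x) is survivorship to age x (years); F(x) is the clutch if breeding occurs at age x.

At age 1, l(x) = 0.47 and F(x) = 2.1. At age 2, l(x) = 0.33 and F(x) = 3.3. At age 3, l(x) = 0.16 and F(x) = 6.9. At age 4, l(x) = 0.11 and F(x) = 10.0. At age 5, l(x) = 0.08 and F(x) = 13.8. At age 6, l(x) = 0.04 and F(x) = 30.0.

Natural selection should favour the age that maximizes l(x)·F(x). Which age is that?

Expected offspring if breeding at age x = l(x) × F(x):
  age 1: 0.47 × 2.1 = 0.987
  age 2: 0.33 × 3.3 = 1.089
  age 3: 0.16 × 6.9 = 1.104
  age 4: 0.11 × 10.0 = 1.100
  age 5: 0.08 × 13.8 = 1.104
  age 6: 0.04 × 30.0 = 1.200
Maximum at age 6 (1.200).

6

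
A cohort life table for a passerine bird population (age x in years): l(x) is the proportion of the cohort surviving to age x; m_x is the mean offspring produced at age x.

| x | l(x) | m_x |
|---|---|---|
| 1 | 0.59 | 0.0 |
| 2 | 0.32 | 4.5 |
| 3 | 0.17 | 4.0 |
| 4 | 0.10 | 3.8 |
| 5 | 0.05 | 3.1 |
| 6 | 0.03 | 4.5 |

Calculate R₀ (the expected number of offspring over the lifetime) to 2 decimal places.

2.79

R₀ = Σ l(x) m_x:
  age 1: 0.59 × 0.0 = 0.0000
  age 2: 0.32 × 4.5 = 1.4400
  age 3: 0.17 × 4.0 = 0.6800
  age 4: 0.10 × 3.8 = 0.3800
  age 5: 0.05 × 3.1 = 0.1550
  age 6: 0.03 × 4.5 = 0.1350
R₀ = 0.0000 + 1.4400 + 0.6800 + 0.3800 + 0.1550 + 0.1350 = 2.7900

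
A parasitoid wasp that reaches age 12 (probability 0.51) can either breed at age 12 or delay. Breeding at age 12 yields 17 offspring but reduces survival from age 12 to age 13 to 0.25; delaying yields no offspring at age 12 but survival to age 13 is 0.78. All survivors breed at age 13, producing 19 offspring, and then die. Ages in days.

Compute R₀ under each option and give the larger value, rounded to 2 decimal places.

11.09

breed at age 12: R₀ = 0.51 × (17 + 0.25 × 19) = 0.51 × 21.7500 = 11.0925
delay to age 13: R₀ = 0.51 × (0.78 × 19) = 0.51 × 14.8200 = 7.5582
Higher: breed at age 12 (11.0925).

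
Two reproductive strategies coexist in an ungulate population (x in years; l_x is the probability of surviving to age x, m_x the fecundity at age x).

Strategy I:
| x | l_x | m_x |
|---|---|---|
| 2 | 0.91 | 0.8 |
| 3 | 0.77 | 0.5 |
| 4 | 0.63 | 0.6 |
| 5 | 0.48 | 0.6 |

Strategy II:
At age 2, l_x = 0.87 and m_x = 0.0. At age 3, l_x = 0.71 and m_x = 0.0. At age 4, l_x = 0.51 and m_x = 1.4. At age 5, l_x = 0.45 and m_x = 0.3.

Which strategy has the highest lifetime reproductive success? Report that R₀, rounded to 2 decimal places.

1.78

Strategy I: R₀ = 0.91×0.8 + 0.77×0.5 + 0.63×0.6 + 0.48×0.6 = 1.7790
Strategy II: R₀ = 0.87×0.0 + 0.71×0.0 + 0.51×1.4 + 0.45×0.3 = 0.8490
Highest R₀: strategy I with 1.7790.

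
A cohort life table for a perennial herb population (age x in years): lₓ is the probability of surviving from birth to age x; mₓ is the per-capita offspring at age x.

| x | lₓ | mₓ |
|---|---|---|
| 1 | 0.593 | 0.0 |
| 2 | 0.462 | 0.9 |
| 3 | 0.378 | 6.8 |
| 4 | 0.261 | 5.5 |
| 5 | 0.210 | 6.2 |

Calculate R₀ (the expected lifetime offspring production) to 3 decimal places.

5.724

R₀ = Σ lₓ mₓ:
  age 1: 0.593 × 0.0 = 0.0000
  age 2: 0.462 × 0.9 = 0.4158
  age 3: 0.378 × 6.8 = 2.5704
  age 4: 0.261 × 5.5 = 1.4355
  age 5: 0.210 × 6.2 = 1.3020
R₀ = 0.0000 + 0.4158 + 2.5704 + 1.4355 + 1.3020 = 5.7237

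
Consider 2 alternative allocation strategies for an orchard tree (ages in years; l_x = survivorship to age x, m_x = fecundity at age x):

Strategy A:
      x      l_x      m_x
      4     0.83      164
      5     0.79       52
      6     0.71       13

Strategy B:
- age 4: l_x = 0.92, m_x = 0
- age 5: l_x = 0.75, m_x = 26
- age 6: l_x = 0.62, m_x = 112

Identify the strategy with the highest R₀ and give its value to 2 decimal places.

186.43

Strategy A: R₀ = 0.83×164 + 0.79×52 + 0.71×13 = 186.4300
Strategy B: R₀ = 0.92×0 + 0.75×26 + 0.62×112 = 88.9400
Highest R₀: strategy A with 186.4300.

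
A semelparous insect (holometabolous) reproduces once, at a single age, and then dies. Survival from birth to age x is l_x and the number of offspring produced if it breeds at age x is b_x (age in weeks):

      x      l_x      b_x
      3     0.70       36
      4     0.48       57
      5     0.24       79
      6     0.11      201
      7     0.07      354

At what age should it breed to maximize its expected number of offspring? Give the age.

4

Expected offspring if breeding at age x = l_x × b_x:
  age 3: 0.70 × 36 = 25.200
  age 4: 0.48 × 57 = 27.360
  age 5: 0.24 × 79 = 18.960
  age 6: 0.11 × 201 = 22.110
  age 7: 0.07 × 354 = 24.780
Maximum at age 4 (27.360).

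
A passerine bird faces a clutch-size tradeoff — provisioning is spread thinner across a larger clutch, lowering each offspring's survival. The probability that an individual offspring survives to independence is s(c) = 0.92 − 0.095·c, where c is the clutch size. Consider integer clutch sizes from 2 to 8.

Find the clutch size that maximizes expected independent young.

5

Expected independent young = c × s(c):
  c=2: 2 × 0.730 = 1.460
  c=3: 3 × 0.635 = 1.905
  c=4: 4 × 0.540 = 2.160
  c=5: 5 × 0.445 = 2.225
  c=6: 6 × 0.350 = 2.100
  c=7: 7 × 0.255 = 1.785
  c=8: 8 × 0.160 = 1.280
Maximum at c = 5 (2.225 independent young).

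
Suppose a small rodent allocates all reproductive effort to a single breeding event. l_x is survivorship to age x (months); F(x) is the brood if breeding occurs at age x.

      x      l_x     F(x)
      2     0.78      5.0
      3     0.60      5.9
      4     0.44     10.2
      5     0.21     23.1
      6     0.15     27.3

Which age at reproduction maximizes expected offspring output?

5

Expected offspring if breeding at age x = l_x × F(x):
  age 2: 0.78 × 5.0 = 3.900
  age 3: 0.60 × 5.9 = 3.540
  age 4: 0.44 × 10.2 = 4.488
  age 5: 0.21 × 23.1 = 4.851
  age 6: 0.15 × 27.3 = 4.095
Maximum at age 5 (4.851).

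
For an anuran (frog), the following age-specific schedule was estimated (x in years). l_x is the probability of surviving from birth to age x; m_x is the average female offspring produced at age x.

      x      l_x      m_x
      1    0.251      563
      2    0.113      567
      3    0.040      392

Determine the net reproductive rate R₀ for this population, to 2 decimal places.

221.06

R₀ = Σ l_x m_x:
  age 1: 0.251 × 563 = 141.3130
  age 2: 0.113 × 567 = 64.0710
  age 3: 0.040 × 392 = 15.6800
R₀ = 141.3130 + 64.0710 + 15.6800 = 221.0640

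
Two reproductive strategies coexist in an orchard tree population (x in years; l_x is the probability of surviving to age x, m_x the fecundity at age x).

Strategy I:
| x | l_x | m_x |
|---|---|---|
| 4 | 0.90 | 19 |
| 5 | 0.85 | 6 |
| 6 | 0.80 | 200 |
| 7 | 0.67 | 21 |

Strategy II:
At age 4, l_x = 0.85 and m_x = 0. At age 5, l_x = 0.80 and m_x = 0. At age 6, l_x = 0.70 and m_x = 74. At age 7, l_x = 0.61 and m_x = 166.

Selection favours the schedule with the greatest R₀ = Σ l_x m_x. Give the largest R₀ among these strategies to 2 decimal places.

Strategy I: R₀ = 0.90×19 + 0.85×6 + 0.80×200 + 0.67×21 = 196.2700
Strategy II: R₀ = 0.85×0 + 0.80×0 + 0.70×74 + 0.61×166 = 153.0600
Highest R₀: strategy I with 196.2700.

196.27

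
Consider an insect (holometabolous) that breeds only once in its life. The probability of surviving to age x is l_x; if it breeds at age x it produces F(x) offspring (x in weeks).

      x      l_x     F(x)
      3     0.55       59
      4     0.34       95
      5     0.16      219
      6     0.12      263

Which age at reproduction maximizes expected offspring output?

Expected offspring if breeding at age x = l_x × F(x):
  age 3: 0.55 × 59 = 32.450
  age 4: 0.34 × 95 = 32.300
  age 5: 0.16 × 219 = 35.040
  age 6: 0.12 × 263 = 31.560
Maximum at age 5 (35.040).

5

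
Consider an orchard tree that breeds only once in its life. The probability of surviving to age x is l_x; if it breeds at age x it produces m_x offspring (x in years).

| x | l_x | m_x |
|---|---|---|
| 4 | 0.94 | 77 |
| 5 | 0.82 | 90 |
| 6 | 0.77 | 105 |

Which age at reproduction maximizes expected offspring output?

6

Expected offspring if breeding at age x = l_x × m_x:
  age 4: 0.94 × 77 = 72.380
  age 5: 0.82 × 90 = 73.800
  age 6: 0.77 × 105 = 80.850
Maximum at age 6 (80.850).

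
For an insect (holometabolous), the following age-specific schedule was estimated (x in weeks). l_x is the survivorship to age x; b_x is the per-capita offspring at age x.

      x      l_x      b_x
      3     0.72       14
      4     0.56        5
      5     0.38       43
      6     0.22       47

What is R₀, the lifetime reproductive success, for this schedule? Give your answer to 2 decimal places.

R₀ = Σ l_x b_x:
  age 3: 0.72 × 14 = 10.0800
  age 4: 0.56 × 5 = 2.8000
  age 5: 0.38 × 43 = 16.3400
  age 6: 0.22 × 47 = 10.3400
R₀ = 10.0800 + 2.8000 + 16.3400 + 10.3400 = 39.5600

39.56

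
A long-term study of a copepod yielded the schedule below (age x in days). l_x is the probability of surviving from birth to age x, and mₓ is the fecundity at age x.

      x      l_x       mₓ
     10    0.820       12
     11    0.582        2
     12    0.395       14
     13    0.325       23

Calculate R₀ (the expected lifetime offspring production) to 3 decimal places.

R₀ = Σ l_x mₓ:
  age 10: 0.820 × 12 = 9.8400
  age 11: 0.582 × 2 = 1.1640
  age 12: 0.395 × 14 = 5.5300
  age 13: 0.325 × 23 = 7.4750
R₀ = 9.8400 + 1.1640 + 5.5300 + 7.4750 = 24.0090

24.009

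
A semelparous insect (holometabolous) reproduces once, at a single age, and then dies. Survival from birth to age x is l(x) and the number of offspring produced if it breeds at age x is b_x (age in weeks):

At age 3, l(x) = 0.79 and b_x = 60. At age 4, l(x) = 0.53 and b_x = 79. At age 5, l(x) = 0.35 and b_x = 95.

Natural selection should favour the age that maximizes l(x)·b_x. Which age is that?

3

Expected offspring if breeding at age x = l(x) × b_x:
  age 3: 0.79 × 60 = 47.400
  age 4: 0.53 × 79 = 41.870
  age 5: 0.35 × 95 = 33.250
Maximum at age 3 (47.400).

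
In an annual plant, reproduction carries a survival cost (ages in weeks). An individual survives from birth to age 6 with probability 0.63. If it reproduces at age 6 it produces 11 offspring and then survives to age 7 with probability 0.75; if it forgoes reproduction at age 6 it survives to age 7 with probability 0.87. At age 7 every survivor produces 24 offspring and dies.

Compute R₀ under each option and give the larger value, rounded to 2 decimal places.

breed at age 6: R₀ = 0.63 × (11 + 0.75 × 24) = 0.63 × 29.0000 = 18.2700
delay to age 7: R₀ = 0.63 × (0.87 × 24) = 0.63 × 20.8800 = 13.1544
Higher: breed at age 6 (18.2700).

18.27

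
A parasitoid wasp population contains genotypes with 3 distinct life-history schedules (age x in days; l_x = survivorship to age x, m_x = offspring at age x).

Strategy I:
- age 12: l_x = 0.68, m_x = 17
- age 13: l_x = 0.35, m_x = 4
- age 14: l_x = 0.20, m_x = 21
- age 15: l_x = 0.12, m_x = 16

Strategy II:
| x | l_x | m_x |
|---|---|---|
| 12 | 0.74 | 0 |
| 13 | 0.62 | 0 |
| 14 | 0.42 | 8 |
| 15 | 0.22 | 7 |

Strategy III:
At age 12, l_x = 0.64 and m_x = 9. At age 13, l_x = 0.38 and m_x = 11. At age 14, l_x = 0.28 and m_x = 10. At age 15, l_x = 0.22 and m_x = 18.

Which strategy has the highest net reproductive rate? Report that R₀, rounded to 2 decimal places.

Strategy I: R₀ = 0.68×17 + 0.35×4 + 0.20×21 + 0.12×16 = 19.0800
Strategy II: R₀ = 0.74×0 + 0.62×0 + 0.42×8 + 0.22×7 = 4.9000
Strategy III: R₀ = 0.64×9 + 0.38×11 + 0.28×10 + 0.22×18 = 16.7000
Highest R₀: strategy I with 19.0800.

19.08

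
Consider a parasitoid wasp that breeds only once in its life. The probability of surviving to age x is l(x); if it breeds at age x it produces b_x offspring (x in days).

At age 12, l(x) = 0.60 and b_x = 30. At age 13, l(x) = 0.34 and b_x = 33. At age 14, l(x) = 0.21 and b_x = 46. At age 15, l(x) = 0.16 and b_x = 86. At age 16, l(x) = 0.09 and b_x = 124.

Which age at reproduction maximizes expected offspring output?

12

Expected offspring if breeding at age x = l(x) × b_x:
  age 12: 0.60 × 30 = 18.000
  age 13: 0.34 × 33 = 11.220
  age 14: 0.21 × 46 = 9.660
  age 15: 0.16 × 86 = 13.760
  age 16: 0.09 × 124 = 11.160
Maximum at age 12 (18.000).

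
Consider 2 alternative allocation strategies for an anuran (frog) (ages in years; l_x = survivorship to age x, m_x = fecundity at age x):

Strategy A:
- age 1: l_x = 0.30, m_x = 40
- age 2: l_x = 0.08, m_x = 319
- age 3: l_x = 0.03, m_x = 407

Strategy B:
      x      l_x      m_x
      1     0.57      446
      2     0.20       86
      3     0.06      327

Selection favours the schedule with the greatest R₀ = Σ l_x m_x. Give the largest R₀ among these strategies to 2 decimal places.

Strategy A: R₀ = 0.30×40 + 0.08×319 + 0.03×407 = 49.7300
Strategy B: R₀ = 0.57×446 + 0.20×86 + 0.06×327 = 291.0400
Highest R₀: strategy B with 291.0400.

291.04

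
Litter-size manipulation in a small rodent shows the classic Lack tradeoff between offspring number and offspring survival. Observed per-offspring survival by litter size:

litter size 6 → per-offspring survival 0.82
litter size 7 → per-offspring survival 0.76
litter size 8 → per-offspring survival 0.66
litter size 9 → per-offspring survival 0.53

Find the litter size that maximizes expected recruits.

7

Expected recruits = c × s(c):
  c=6: 6 × 0.82 = 4.920
  c=7: 7 × 0.76 = 5.320
  c=8: 8 × 0.66 = 5.280
  c=9: 9 × 0.53 = 4.770
Maximum at c = 7 (5.320 recruits).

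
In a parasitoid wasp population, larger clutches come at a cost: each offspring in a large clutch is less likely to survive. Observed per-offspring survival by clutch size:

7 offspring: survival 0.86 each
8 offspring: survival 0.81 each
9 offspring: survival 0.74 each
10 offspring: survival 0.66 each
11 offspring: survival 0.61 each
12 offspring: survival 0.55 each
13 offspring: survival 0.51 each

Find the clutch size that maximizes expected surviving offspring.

11

Expected surviving offspring = c × s(c):
  c=7: 7 × 0.86 = 6.020
  c=8: 8 × 0.81 = 6.480
  c=9: 9 × 0.74 = 6.660
  c=10: 10 × 0.66 = 6.600
  c=11: 11 × 0.61 = 6.710
  c=12: 12 × 0.55 = 6.600
  c=13: 13 × 0.51 = 6.630
Maximum at c = 11 (6.710 surviving offspring).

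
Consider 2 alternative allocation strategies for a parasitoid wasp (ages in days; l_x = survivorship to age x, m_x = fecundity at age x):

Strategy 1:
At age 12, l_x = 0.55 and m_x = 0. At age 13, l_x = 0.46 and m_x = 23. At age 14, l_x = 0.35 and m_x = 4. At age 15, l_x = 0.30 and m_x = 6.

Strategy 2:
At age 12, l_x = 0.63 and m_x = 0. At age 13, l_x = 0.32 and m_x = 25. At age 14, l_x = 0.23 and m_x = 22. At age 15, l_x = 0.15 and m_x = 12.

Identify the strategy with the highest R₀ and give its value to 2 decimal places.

Strategy 1: R₀ = 0.55×0 + 0.46×23 + 0.35×4 + 0.30×6 = 13.7800
Strategy 2: R₀ = 0.63×0 + 0.32×25 + 0.23×22 + 0.15×12 = 14.8600
Highest R₀: strategy 2 with 14.8600.

14.86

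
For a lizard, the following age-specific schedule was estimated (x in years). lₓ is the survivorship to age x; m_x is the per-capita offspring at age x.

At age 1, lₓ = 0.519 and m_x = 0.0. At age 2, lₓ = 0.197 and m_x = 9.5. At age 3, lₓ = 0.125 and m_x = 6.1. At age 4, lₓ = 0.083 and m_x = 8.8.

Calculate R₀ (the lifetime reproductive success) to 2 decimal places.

R₀ = Σ lₓ m_x:
  age 1: 0.519 × 0.0 = 0.0000
  age 2: 0.197 × 9.5 = 1.8715
  age 3: 0.125 × 6.1 = 0.7625
  age 4: 0.083 × 8.8 = 0.7304
R₀ = 0.0000 + 1.8715 + 0.7625 + 0.7304 = 3.3644

3.36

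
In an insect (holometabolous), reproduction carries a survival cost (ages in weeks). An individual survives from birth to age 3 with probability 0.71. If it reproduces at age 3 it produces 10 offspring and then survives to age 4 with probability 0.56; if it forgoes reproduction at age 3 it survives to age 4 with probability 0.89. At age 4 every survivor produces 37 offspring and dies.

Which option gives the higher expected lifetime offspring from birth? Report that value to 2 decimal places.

23.38

breed at age 3: R₀ = 0.71 × (10 + 0.56 × 37) = 0.71 × 30.7200 = 21.8112
delay to age 4: R₀ = 0.71 × (0.89 × 37) = 0.71 × 32.9300 = 23.3803
Higher: delay to age 4 (23.3803).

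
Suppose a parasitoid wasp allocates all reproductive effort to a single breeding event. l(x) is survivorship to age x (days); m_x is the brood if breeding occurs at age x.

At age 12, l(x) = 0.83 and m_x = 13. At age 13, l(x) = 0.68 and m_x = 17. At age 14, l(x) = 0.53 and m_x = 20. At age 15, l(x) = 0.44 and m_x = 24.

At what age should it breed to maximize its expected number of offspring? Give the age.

13

Expected offspring if breeding at age x = l(x) × m_x:
  age 12: 0.83 × 13 = 10.790
  age 13: 0.68 × 17 = 11.560
  age 14: 0.53 × 20 = 10.600
  age 15: 0.44 × 24 = 10.560
Maximum at age 13 (11.560).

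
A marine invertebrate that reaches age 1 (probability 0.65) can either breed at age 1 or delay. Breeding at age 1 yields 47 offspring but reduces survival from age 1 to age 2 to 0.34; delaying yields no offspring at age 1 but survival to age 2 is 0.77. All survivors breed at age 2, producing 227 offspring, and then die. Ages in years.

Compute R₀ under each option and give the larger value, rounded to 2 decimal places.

breed at age 1: R₀ = 0.65 × (47 + 0.34 × 227) = 0.65 × 124.1800 = 80.7170
delay to age 2: R₀ = 0.65 × (0.77 × 227) = 0.65 × 174.7900 = 113.6135
Higher: delay to age 2 (113.6135).

113.61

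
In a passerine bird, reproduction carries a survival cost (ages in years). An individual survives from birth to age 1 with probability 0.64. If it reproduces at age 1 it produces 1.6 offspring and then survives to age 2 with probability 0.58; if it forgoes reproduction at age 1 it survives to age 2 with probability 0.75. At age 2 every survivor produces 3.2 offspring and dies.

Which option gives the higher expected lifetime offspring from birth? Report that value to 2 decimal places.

2.21

breed at age 1: R₀ = 0.64 × (1.6 + 0.58 × 3.2) = 0.64 × 3.4560 = 2.2118
delay to age 2: R₀ = 0.64 × (0.75 × 3.2) = 0.64 × 2.4000 = 1.5360
Higher: breed at age 1 (2.2118).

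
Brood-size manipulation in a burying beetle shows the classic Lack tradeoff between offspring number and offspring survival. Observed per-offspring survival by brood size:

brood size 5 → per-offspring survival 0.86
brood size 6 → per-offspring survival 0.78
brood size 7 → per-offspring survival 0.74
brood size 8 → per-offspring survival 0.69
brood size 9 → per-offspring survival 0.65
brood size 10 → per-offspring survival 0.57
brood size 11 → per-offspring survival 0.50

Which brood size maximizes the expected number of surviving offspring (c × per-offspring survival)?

9

Expected surviving offspring = c × s(c):
  c=5: 5 × 0.86 = 4.300
  c=6: 6 × 0.78 = 4.680
  c=7: 7 × 0.74 = 5.180
  c=8: 8 × 0.69 = 5.520
  c=9: 9 × 0.65 = 5.850
  c=10: 10 × 0.57 = 5.700
  c=11: 11 × 0.50 = 5.500
Maximum at c = 9 (5.850 surviving offspring).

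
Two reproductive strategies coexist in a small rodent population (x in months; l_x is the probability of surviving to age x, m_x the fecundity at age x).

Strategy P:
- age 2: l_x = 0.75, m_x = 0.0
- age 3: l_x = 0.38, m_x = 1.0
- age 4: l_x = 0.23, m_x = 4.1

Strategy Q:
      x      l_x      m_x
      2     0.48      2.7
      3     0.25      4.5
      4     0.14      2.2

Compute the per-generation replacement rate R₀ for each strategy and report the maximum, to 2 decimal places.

2.73

Strategy P: R₀ = 0.75×0.0 + 0.38×1.0 + 0.23×4.1 = 1.3230
Strategy Q: R₀ = 0.48×2.7 + 0.25×4.5 + 0.14×2.2 = 2.7290
Highest R₀: strategy Q with 2.7290.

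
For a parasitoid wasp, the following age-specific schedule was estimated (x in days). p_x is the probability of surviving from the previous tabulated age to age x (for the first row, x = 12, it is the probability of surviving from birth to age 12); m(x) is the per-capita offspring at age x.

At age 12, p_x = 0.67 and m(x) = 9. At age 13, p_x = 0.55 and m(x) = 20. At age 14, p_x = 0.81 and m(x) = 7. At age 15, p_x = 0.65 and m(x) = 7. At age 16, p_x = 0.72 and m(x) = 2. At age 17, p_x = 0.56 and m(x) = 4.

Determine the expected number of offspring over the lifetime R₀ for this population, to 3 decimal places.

17.440

Survivorship from birth: l_x = p_12·p_13·…·p_x.
  l_12 = 0.67000
  l_13 = 0.36850
  l_14 = 0.29849
  l_15 = 0.19402
  l_16 = 0.13969
  l_17 = 0.07823
R₀ = Σ l_x m(x):
  age 12: 0.67000 × 9 = 6.0300
  age 13: 0.36850 × 20 = 7.3700
  age 14: 0.29849 × 7 = 2.0894
  age 15: 0.19402 × 7 = 1.3581
  age 16: 0.13969 × 2 = 0.2794
  age 17: 0.07823 × 4 = 0.3129
R₀ = 6.0300 + 7.3700 + 2.0894 + 1.3581 + 0.2794 + 0.3129 = 17.4399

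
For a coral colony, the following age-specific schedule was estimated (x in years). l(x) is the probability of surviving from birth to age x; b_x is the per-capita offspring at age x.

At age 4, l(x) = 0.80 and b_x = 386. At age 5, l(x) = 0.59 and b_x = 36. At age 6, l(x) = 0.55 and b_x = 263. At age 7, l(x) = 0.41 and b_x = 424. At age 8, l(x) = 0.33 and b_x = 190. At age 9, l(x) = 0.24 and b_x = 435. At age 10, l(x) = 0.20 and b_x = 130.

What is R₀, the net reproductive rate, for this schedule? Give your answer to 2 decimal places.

R₀ = Σ l(x) b_x:
  age 4: 0.80 × 386 = 308.8000
  age 5: 0.59 × 36 = 21.2400
  age 6: 0.55 × 263 = 144.6500
  age 7: 0.41 × 424 = 173.8400
  age 8: 0.33 × 190 = 62.7000
  age 9: 0.24 × 435 = 104.4000
  age 10: 0.20 × 130 = 26.0000
R₀ = 308.8000 + 21.2400 + 144.6500 + 173.8400 + 62.7000 + 104.4000 + 26.0000 = 841.6300

841.63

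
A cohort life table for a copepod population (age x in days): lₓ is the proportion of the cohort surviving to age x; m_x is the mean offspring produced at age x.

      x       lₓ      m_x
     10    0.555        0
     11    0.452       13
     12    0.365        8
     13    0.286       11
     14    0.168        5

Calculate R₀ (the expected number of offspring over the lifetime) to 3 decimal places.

R₀ = Σ lₓ m_x:
  age 10: 0.555 × 0 = 0.0000
  age 11: 0.452 × 13 = 5.8760
  age 12: 0.365 × 8 = 2.9200
  age 13: 0.286 × 11 = 3.1460
  age 14: 0.168 × 5 = 0.8400
R₀ = 0.0000 + 5.8760 + 2.9200 + 3.1460 + 0.8400 = 12.7820

12.782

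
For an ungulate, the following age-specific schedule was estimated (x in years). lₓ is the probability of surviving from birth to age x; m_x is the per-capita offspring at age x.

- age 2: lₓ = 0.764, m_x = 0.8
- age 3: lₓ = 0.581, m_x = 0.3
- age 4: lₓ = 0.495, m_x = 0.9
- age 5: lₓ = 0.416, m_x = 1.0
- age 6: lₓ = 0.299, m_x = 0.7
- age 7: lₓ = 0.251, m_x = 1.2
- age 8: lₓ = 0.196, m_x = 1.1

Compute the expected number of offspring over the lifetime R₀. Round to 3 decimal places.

2.373

R₀ = Σ lₓ m_x:
  age 2: 0.764 × 0.8 = 0.6112
  age 3: 0.581 × 0.3 = 0.1743
  age 4: 0.495 × 0.9 = 0.4455
  age 5: 0.416 × 1.0 = 0.4160
  age 6: 0.299 × 0.7 = 0.2093
  age 7: 0.251 × 1.2 = 0.3012
  age 8: 0.196 × 1.1 = 0.2156
R₀ = 0.6112 + 0.1743 + 0.4455 + 0.4160 + 0.2093 + 0.3012 + 0.2156 = 2.3731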